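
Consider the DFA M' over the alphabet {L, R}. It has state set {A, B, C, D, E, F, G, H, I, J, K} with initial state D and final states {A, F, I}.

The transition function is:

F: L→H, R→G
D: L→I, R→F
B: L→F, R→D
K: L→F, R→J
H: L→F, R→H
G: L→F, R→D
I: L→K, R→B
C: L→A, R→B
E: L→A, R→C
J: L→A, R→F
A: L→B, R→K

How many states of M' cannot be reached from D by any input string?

No path from D leads to C, E; the other 9 states are all reachable.

2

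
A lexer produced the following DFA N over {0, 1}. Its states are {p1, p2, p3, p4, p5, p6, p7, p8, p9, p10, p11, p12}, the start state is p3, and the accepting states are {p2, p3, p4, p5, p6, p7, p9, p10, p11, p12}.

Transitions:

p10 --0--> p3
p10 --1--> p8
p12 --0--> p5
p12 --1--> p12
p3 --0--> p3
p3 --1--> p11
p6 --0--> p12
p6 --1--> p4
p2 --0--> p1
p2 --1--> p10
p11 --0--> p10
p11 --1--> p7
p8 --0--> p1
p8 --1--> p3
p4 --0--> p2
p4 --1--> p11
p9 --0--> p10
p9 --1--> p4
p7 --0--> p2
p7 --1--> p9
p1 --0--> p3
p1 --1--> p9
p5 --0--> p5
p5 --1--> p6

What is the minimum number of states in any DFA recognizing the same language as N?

7

States {p5,p6,p12} cannot be reached from the start state, so discard them.
Initial partition by acceptance: {p2,p3,p4,p7,p9,p10,p11} | {p1,p8}.
On input 0, block {p2,p3,p4,p7,p9,p10,p11} splits into {p3,p4,p7,p9,p10,p11} and {p2}.
On input 0, block {p3,p4,p7,p9,p10,p11} splits into {p3,p9,p10,p11} and {p4,p7}.
Split {p3,p9,p10,p11} by δ(·,1) → {p9,p11} and {p3} and {p10}.
Split {p1,p8} by δ(·,0) → {p1} and {p8}.
No further refinement is possible. Final partition (7 blocks): {p9,p11} | {p1} | {p2} | {p4,p7} | {p3} | {p10} | {p8}.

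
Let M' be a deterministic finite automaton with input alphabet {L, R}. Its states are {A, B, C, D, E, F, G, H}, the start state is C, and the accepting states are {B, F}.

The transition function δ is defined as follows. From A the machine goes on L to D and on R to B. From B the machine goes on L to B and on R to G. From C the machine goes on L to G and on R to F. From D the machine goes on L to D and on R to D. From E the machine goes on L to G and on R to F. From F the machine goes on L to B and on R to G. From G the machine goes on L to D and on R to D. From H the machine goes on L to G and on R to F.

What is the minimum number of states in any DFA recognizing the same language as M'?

Reachable states from the start: {B,C,D,F,G}. Unreachable: {A,E,H} — drop them.
Start with accepting vs non-accepting: {B,F} | {C,D,G}.
On input R, block {C,D,G} splits into {D,G} and {C}.
No further refinement is possible. Final partition (3 blocks): {B,F} | {D,G} | {C}.

3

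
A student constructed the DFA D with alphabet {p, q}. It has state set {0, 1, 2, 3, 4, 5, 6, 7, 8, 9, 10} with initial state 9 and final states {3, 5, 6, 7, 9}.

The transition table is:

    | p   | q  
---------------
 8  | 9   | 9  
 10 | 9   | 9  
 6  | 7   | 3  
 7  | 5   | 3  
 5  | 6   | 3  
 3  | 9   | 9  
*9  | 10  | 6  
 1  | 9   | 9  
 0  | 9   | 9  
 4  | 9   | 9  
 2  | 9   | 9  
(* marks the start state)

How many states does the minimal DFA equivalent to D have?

4

First remove the unreachable states {0,1,2,4,8}; 6 states remain.
P0 = {3,5,6,7,9} | {10}.
Split {3,5,6,7,9} by δ(·,p) → {3,5,6,7} and {9}.
Split {3,5,6,7} by δ(·,p) → {5,6,7} and {3}.
Stable partition: {5,6,7} | {10} | {9} | {3} — 4 equivalence classes.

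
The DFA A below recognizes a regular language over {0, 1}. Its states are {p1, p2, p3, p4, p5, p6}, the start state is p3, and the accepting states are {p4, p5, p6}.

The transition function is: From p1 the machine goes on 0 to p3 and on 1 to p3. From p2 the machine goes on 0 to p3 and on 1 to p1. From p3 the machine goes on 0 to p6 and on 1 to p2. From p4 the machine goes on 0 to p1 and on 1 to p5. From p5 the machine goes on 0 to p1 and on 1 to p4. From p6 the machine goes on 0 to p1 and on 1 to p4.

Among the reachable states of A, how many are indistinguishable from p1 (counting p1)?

P0 = {p4,p5,p6} | {p1,p2,p3}.
Refine {p1,p2,p3} on symbol 0: members go to different blocks, giving {p1,p2} and {p3}.
On input 1, block {p1,p2} splits into {p1} and {p2}.
The partition is now stable with 4 blocks: {p4,p5,p6} | {p1} | {p3} | {p2}.
The equivalence class containing p1 is {p1}, of size 1.

1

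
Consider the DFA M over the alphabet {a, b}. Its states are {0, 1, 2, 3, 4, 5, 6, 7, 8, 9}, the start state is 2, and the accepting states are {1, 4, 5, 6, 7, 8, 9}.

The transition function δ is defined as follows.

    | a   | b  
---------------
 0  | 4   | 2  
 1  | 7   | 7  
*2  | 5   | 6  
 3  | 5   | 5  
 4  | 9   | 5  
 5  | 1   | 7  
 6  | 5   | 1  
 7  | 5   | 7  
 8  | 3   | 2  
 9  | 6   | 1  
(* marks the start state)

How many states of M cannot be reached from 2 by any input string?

5

Starting at 2 and following transitions, the reachable set is {1, 2, 5, 6, 7}. That leaves 0, 3, 4, 8, 9 unreachable — 5 in total.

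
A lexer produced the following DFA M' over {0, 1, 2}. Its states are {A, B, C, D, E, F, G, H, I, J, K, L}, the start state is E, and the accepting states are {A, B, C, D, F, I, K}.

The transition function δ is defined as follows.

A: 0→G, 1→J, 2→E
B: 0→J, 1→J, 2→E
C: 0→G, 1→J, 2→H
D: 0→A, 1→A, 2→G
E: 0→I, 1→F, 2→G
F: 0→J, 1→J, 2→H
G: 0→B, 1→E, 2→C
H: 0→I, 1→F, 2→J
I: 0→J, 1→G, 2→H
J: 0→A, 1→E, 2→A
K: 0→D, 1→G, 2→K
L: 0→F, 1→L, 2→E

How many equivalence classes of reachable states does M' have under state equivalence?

First remove the unreachable states {D,K,L}; 9 states remain.
Initial partition by acceptance: {A,B,C,F,I} | {E,G,H,J}.
Split {E,G,H,J} by δ(·,1) → {E,H} and {G,J}.
No further refinement is possible. Final partition (3 blocks): {A,B,C,F,I} | {E,H} | {G,J}.

3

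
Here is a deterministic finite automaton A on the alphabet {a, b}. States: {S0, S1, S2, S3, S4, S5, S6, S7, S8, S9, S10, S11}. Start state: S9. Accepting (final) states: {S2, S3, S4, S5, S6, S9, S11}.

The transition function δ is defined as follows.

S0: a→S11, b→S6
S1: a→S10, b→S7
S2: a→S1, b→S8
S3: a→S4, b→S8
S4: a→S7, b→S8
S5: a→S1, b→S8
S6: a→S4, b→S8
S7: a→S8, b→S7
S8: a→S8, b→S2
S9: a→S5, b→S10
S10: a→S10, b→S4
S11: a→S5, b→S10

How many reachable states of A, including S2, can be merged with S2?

First remove the unreachable states {S0,S3,S6,S11}; 8 states remain.
P0 = {S2,S4,S5,S9} | {S1,S7,S8,S10}.
Split {S2,S4,S5,S9} by δ(·,a) → {S2,S4,S5} and {S9}.
Refine {S1,S7,S8,S10} on symbol b: members go to different blocks, giving {S1,S7} and {S8,S10}.
No further refinement is possible. Final partition (4 blocks): {S2,S4,S5} | {S1,S7} | {S9} | {S8,S10}.
State S2 belongs to the block {S2,S4,S5}, which has 3 states.

3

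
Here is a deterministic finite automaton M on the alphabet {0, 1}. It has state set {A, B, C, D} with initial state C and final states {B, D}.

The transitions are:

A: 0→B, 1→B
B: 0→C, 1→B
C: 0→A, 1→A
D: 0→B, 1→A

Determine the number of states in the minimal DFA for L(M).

3

States {D} cannot be reached from the start state, so discard them.
Start with accepting vs non-accepting: {B} | {A,C}.
On input 0, block {A,C} splits into {A} and {C}.
Stable partition: {B} | {A} | {C} — 3 equivalence classes.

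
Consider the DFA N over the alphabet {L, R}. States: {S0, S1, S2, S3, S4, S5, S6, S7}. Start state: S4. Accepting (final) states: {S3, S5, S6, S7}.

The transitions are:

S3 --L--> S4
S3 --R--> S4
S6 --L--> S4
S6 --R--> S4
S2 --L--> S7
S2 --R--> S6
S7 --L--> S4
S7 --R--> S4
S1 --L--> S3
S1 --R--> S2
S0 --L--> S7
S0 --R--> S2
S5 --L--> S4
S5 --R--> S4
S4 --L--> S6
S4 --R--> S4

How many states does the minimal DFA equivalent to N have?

2

First remove the unreachable states {S0,S1,S2,S3,S5,S7}; 2 states remain.
Start with accepting vs non-accepting: {S6} | {S4}.
Stable partition: {S6} | {S4} — 2 equivalence classes.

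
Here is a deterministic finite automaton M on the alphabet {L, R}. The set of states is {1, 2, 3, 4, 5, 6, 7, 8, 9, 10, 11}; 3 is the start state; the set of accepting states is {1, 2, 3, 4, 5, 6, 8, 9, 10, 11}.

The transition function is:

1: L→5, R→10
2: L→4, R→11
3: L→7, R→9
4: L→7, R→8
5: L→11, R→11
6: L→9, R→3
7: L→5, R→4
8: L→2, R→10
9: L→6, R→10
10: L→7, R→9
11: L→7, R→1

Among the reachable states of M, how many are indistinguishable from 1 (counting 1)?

2

P0 = {1,2,3,4,5,6,8,9,10,11} | {7}.
On input L, block {1,2,3,4,5,6,8,9,10,11} splits into {1,2,5,6,8,9} and {3,4,10,11}.
Refine {1,2,5,6,8,9} on symbol L: members go to different blocks, giving {1,6,8,9} and {2,5}.
On input L, block {1,6,8,9} splits into {1,8} and {6,9}.
On input R, block {3,4,10,11} splits into {3,10} and {4,11}.
No further refinement is possible. Final partition (6 blocks): {1,8} | {7} | {3,10} | {2,5} | {6,9} | {4,11}.
The equivalence class containing 1 is {1,8}, of size 2.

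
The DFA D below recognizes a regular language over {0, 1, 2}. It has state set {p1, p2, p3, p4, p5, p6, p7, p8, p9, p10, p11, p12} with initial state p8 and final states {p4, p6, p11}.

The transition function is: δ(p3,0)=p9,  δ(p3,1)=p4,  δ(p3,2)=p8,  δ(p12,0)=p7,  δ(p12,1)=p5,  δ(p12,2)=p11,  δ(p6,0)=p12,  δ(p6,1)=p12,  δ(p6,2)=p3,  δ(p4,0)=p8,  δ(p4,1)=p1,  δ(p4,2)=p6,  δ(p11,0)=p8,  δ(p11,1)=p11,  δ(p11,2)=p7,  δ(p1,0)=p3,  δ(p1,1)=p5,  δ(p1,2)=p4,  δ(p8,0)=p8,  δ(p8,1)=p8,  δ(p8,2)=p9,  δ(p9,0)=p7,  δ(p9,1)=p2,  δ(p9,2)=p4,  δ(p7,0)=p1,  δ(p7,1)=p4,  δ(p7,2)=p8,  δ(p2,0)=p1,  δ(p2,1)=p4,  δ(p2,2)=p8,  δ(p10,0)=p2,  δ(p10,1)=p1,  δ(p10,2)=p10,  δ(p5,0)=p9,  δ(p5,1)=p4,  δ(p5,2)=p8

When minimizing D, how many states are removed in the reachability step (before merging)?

1

Starting at p8 and following transitions, the reachable set is {p1, p2, p3, p4, p5, p6, p7, p8, p9, p11, p12}. That leaves p10 unreachable — 1 in total.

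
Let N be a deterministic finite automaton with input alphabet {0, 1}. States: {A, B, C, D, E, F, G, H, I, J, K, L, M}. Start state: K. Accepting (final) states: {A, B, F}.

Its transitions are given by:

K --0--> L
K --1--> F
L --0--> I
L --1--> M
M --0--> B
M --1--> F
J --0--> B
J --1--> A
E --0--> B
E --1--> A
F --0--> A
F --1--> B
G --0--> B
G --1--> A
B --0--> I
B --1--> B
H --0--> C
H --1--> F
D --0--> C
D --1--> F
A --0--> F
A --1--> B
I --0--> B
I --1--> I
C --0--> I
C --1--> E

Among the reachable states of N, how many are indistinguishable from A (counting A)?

2

Reachable states from the start: {A,B,F,I,K,L,M}. Unreachable: {C,D,E,G,H,J} — drop them.
P0 = {A,B,F} | {I,K,L,M}.
Split {A,B,F} by δ(·,0) → {A,F} and {B}.
Refine {I,K,L,M} on symbol 0: members go to different blocks, giving {I,M} and {K,L}.
Refine {I,M} on symbol 1: members go to different blocks, giving {I} and {M}.
Refine {K,L} on symbol 0: members go to different blocks, giving {K} and {L}.
The partition is now stable with 6 blocks: {A,F} | {I} | {B} | {K} | {M} | {L}.
State A belongs to the block {A,F}, which has 2 states.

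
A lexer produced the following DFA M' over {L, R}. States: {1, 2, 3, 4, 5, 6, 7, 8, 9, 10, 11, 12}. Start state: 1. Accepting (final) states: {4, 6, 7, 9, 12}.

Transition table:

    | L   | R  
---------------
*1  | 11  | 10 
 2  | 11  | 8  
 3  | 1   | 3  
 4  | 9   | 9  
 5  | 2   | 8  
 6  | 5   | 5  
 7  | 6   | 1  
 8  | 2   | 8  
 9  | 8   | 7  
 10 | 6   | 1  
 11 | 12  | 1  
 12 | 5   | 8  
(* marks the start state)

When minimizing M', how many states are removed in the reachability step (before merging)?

4

Starting at 1 and following transitions, the reachable set is {1, 2, 5, 6, 8, 10, 11, 12}. That leaves 3, 4, 7, 9 unreachable — 4 in total.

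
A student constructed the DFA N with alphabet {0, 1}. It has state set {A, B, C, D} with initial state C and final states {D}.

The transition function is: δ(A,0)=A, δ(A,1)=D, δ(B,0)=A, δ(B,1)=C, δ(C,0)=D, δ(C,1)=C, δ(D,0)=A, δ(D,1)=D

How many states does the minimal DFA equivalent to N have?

First remove the unreachable states {B}; 3 states remain.
Start with accepting vs non-accepting: {D} | {A,C}.
Split {A,C} by δ(·,0) → {A} and {C}.
No further refinement is possible. Final partition (3 blocks): {D} | {A} | {C}.

3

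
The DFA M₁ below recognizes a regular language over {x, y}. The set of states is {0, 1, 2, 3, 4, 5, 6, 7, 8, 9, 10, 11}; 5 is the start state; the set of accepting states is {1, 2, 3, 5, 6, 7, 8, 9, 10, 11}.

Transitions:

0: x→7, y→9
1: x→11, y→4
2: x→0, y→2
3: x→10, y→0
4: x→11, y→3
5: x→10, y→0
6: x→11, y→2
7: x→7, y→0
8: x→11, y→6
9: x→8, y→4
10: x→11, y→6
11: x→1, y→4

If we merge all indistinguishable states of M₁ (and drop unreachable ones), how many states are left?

P0 = {1,2,3,5,6,7,8,9,10,11} | {0,4}.
On input x, block {1,2,3,5,6,7,8,9,10,11} splits into {1,3,5,6,7,8,9,10,11} and {2}.
Refine {1,3,5,6,7,8,9,10,11} on symbol y: members go to different blocks, giving {1,3,5,7,9,11} and {8,10} and {6}.
Split {1,3,5,7,9,11} by δ(·,x) → {1,7,11} and {3,5,9}.
The partition is now stable with 6 blocks: {1,7,11} | {0,4} | {2} | {8,10} | {6} | {3,5,9}.

6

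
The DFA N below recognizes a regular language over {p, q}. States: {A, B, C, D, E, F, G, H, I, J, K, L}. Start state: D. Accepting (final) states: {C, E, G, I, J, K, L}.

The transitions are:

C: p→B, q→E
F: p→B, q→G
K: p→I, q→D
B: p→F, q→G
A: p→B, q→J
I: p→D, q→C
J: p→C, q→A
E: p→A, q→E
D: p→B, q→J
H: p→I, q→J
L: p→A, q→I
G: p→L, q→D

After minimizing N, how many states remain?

3

States {H,K} cannot be reached from the start state, so discard them.
P0 = {C,E,G,I,J,L} | {A,B,D,F}.
On input p, block {C,E,G,I,J,L} splits into {C,E,I,L} and {G,J}.
No further refinement is possible. Final partition (3 blocks): {C,E,I,L} | {A,B,D,F} | {G,J}.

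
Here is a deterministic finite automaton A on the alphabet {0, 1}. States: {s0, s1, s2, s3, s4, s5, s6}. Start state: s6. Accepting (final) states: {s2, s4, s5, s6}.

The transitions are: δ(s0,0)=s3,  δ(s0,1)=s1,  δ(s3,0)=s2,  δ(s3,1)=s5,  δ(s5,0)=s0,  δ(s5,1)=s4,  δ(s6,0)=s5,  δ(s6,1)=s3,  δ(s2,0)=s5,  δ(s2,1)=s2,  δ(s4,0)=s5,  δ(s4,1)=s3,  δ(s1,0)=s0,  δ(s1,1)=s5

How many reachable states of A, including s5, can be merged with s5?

1

All states are reachable from the start state.
Start with accepting vs non-accepting: {s2,s4,s5,s6} | {s0,s1,s3}.
Refine {s2,s4,s5,s6} on symbol 0: members go to different blocks, giving {s2,s4,s6} and {s5}.
Refine {s2,s4,s6} on symbol 1: members go to different blocks, giving {s4,s6} and {s2}.
Split {s0,s1,s3} by δ(·,0) → {s0,s1} and {s3}.
On input 0, block {s0,s1} splits into {s0} and {s1}.
The partition is now stable with 6 blocks: {s4,s6} | {s0} | {s5} | {s2} | {s3} | {s1}.
The equivalence class containing s5 is {s5}, of size 1.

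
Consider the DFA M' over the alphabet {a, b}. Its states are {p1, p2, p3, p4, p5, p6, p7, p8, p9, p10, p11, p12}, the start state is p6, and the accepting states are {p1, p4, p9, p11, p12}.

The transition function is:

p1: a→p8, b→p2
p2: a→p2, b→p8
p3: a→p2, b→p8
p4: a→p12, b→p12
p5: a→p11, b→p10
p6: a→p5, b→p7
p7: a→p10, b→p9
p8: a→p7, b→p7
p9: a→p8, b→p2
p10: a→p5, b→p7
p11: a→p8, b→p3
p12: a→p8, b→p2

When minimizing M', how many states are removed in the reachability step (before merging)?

Starting at p6 and following transitions, the reachable set is {p2, p3, p5, p6, p7, p8, p9, p10, p11}. That leaves p1, p4, p12 unreachable — 3 in total.

3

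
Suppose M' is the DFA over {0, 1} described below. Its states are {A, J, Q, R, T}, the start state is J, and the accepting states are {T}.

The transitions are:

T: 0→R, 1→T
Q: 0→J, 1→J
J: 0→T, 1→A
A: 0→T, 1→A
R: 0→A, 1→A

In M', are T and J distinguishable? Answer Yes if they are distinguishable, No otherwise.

Yes

States {Q} cannot be reached from the start state, so discard them.
Start with accepting vs non-accepting: {T} | {A,J,R}.
Split {A,J,R} by δ(·,0) → {A,J} and {R}.
Stable partition: {T} | {A,J} | {R} — 3 equivalence classes.
T and J end up in different blocks, so they are distinguishable. For instance, the string 'ε' is accepted from only T.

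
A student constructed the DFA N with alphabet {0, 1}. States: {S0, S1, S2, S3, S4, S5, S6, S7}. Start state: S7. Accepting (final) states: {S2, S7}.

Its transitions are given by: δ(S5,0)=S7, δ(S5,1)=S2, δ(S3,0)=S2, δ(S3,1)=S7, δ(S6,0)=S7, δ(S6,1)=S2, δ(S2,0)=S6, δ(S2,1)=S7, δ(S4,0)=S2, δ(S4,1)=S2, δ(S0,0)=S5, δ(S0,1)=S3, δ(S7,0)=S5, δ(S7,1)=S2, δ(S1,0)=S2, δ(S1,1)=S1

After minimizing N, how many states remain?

First remove the unreachable states {S0,S1,S3,S4}; 4 states remain.
P0 = {S2,S7} | {S5,S6}.
The partition is now stable with 2 blocks: {S2,S7} | {S5,S6}.

2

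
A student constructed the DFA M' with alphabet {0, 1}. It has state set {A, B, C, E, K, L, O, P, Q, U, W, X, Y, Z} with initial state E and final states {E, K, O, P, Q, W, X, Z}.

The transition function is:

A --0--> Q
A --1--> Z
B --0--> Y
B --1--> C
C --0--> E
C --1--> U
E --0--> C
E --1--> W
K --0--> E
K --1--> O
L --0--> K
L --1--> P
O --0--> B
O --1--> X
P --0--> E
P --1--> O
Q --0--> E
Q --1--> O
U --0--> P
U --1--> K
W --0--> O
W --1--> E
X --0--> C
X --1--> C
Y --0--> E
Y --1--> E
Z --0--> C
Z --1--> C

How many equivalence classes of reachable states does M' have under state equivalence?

States {A,L,Q,Z} cannot be reached from the start state, so discard them.
Initial partition by acceptance: {E,K,O,P,W,X} | {B,C,U,Y}.
Split {E,K,O,P,W,X} by δ(·,0) → {K,P,W} and {E,O,X}.
On input 0, block {B,C,U,Y} splits into {C,Y} and {U} and {B}.
On input 1, block {C,Y} splits into {Y} and {C}.
On input 0, block {E,O,X} splits into {E,X} and {O}.
Refine {K,P,W} on symbol 0: members go to different blocks, giving {K,P} and {W}.
On input 1, block {E,X} splits into {E} and {X}.
The partition is now stable with 9 blocks: {K,P} | {Y} | {E} | {U} | {B} | {C} | {O} | {W} | {X}.

9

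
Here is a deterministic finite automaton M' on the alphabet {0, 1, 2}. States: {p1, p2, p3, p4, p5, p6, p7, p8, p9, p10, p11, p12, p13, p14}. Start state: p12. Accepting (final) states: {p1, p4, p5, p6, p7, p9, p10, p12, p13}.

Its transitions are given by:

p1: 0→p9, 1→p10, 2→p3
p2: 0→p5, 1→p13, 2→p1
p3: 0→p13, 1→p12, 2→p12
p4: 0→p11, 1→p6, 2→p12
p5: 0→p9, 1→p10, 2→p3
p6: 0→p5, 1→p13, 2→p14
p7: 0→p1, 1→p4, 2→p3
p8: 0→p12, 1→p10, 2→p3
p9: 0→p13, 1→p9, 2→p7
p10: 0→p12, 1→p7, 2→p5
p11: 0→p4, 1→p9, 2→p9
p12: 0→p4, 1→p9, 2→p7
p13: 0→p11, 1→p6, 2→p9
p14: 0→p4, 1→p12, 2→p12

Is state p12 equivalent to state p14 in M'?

No

Reachable states from the start: {p1,p3,p4,p5,p6,p7,p9,p10,p11,p12,p13,p14}. Unreachable: {p2,p8} — drop them.
Initial partition by acceptance: {p1,p4,p5,p6,p7,p9,p10,p12,p13} | {p3,p11,p14}.
Refine {p1,p4,p5,p6,p7,p9,p10,p12,p13} on symbol 0: members go to different blocks, giving {p1,p5,p6,p7,p9,p10,p12} and {p4,p13}.
On input 0, block {p1,p5,p6,p7,p9,p10,p12} splits into {p1,p5,p6,p7,p10} and {p9,p12}.
On input 0, block {p1,p5,p6,p7,p10} splits into {p1,p5,p10} and {p6,p7}.
On input 1, block {p1,p5,p10} splits into {p1,p5} and {p10}.
Stable partition: {p1,p5} | {p3,p11,p14} | {p4,p13} | {p9,p12} | {p6,p7} | {p10} — 6 equivalence classes.
p12 and p14 end up in different blocks, so they are distinguishable. For instance, the string 'ε' is accepted from only p12.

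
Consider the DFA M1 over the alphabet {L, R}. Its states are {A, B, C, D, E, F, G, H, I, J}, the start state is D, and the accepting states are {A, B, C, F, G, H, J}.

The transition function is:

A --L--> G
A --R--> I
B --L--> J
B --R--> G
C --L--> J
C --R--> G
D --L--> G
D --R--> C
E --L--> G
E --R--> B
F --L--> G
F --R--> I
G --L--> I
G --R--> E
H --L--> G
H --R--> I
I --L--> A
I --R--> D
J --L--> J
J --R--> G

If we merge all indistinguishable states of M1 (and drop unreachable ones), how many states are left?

First remove the unreachable states {F,H}; 8 states remain.
Initial partition by acceptance: {A,B,C,G,J} | {D,E,I}.
Split {A,B,C,G,J} by δ(·,L) → {A,B,C,J} and {G}.
On input L, block {A,B,C,J} splits into {B,C,J} and {A}.
Split {D,E,I} by δ(·,L) → {D,E} and {I}.
Stable partition: {B,C,J} | {D,E} | {G} | {A} | {I} — 5 equivalence classes.

5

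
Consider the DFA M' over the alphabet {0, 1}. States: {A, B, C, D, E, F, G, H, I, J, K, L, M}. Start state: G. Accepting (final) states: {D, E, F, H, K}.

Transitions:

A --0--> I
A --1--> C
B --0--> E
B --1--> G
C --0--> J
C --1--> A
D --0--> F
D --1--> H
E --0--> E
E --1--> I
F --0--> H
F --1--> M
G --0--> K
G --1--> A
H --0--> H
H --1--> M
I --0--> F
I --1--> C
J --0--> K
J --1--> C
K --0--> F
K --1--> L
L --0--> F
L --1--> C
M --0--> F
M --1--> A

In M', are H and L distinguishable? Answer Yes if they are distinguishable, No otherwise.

Yes

Reachable states from the start: {A,C,F,G,H,I,J,K,L,M}. Unreachable: {B,D,E} — drop them.
P0 = {F,H,K} | {A,C,G,I,J,L,M}.
On input 0, block {A,C,G,I,J,L,M} splits into {G,I,J,L,M} and {A,C}.
Stable partition: {F,H,K} | {G,I,J,L,M} | {A,C} — 3 equivalence classes.
H and L end up in different blocks, so they are distinguishable. For instance, the string 'ε' is accepted from only H.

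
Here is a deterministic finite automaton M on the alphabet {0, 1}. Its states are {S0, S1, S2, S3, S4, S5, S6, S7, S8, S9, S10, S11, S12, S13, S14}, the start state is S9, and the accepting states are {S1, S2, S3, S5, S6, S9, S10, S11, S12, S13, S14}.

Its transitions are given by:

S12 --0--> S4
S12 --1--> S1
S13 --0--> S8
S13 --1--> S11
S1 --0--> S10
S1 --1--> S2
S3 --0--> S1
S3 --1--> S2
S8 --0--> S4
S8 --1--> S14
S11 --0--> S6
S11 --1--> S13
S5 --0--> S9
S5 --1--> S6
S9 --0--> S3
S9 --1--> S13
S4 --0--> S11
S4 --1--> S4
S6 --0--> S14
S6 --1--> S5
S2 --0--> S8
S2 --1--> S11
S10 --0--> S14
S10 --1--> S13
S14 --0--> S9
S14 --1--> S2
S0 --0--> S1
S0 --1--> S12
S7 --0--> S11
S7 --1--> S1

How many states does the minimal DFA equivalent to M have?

6

Reachable states from the start: {S1,S2,S3,S4,S5,S6,S8,S9,S10,S11,S13,S14}. Unreachable: {S0,S7,S12} — drop them.
Initial partition by acceptance: {S1,S2,S3,S5,S6,S9,S10,S11,S13,S14} | {S4,S8}.
Refine {S1,S2,S3,S5,S6,S9,S10,S11,S13,S14} on symbol 0: members go to different blocks, giving {S1,S3,S5,S6,S9,S10,S11,S14} and {S2,S13}.
Split {S1,S3,S5,S6,S9,S10,S11,S14} by δ(·,1) → {S1,S3,S9,S10,S11,S14} and {S5,S6}.
On input 0, block {S1,S3,S9,S10,S11,S14} splits into {S1,S3,S9,S10,S14} and {S11}.
Split {S4,S8} by δ(·,0) → {S4} and {S8}.
No further refinement is possible. Final partition (6 blocks): {S1,S3,S9,S10,S14} | {S4} | {S2,S13} | {S5,S6} | {S11} | {S8}.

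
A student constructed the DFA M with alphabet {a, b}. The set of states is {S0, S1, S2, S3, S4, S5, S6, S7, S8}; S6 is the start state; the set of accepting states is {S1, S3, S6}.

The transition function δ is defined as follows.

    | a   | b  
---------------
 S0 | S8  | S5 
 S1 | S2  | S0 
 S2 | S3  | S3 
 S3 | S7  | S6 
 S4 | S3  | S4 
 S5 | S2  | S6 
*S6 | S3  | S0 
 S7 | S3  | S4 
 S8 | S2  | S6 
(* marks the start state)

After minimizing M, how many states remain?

States {S1} cannot be reached from the start state, so discard them.
Start with accepting vs non-accepting: {S3,S6} | {S0,S2,S4,S5,S7,S8}.
Refine {S3,S6} on symbol a: members go to different blocks, giving {S3} and {S6}.
Refine {S0,S2,S4,S5,S7,S8} on symbol a: members go to different blocks, giving {S0,S5,S8} and {S2,S4,S7}.
On input a, block {S0,S5,S8} splits into {S5,S8} and {S0}.
Refine {S2,S4,S7} on symbol b: members go to different blocks, giving {S4,S7} and {S2}.
No further refinement is possible. Final partition (6 blocks): {S3} | {S5,S8} | {S6} | {S4,S7} | {S0} | {S2}.

6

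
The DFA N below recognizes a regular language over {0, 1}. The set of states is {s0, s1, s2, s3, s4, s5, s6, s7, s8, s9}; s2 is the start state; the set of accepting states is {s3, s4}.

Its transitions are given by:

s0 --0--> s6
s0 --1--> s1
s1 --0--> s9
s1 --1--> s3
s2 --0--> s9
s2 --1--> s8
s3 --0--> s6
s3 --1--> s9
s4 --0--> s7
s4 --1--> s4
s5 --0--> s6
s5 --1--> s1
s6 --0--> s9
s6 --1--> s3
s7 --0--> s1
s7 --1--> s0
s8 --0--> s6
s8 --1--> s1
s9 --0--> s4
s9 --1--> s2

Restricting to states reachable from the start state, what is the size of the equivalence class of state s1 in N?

States {s5} cannot be reached from the start state, so discard them.
P0 = {s3,s4} | {s0,s1,s2,s6,s7,s8,s9}.
Split {s3,s4} by δ(·,1) → {s3} and {s4}.
On input 0, block {s0,s1,s2,s6,s7,s8,s9} splits into {s0,s1,s2,s6,s7,s8} and {s9}.
On input 0, block {s0,s1,s2,s6,s7,s8} splits into {s0,s7,s8} and {s1,s2,s6}.
On input 1, block {s0,s7,s8} splits into {s0,s8} and {s7}.
On input 1, block {s1,s2,s6} splits into {s1,s6} and {s2}.
The partition is now stable with 7 blocks: {s3} | {s0,s8} | {s4} | {s9} | {s1,s6} | {s7} | {s2}.
State s1 belongs to the block {s1,s6}, which has 2 states.

2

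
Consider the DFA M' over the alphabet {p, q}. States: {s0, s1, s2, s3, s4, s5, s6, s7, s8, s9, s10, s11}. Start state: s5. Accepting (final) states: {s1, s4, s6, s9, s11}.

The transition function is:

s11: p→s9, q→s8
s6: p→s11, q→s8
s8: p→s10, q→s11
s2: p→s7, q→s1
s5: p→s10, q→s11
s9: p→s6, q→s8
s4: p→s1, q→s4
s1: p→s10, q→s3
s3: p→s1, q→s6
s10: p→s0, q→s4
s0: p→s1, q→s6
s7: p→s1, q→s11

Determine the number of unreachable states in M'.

2

BFS from s5 reaches {s0, s1, s3, s4, s5, s6, s8, s9, s10, s11}; the 2 state(s) s2, s7 are never visited.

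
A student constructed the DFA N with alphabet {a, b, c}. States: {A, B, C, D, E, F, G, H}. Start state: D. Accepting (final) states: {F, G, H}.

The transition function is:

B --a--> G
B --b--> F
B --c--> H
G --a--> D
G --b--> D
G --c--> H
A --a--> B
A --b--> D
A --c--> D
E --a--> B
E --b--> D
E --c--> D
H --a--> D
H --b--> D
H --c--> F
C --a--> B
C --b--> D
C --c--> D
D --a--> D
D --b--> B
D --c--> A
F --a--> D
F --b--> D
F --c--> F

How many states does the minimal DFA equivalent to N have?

4

States {C,E} cannot be reached from the start state, so discard them.
Start with accepting vs non-accepting: {F,G,H} | {A,B,D}.
Split {A,B,D} by δ(·,a) → {A,D} and {B}.
Split {A,D} by δ(·,a) → {A} and {D}.
No further refinement is possible. Final partition (4 blocks): {F,G,H} | {A} | {B} | {D}.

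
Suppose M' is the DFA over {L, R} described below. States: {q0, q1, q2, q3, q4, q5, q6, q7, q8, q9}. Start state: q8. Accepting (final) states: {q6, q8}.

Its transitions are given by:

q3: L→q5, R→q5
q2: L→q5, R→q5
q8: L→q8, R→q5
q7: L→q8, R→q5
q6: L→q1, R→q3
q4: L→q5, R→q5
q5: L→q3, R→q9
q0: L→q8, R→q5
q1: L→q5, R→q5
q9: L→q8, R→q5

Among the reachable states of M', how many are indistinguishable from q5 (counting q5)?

Reachable states from the start: {q3,q5,q8,q9}. Unreachable: {q0,q1,q2,q4,q6,q7} — drop them.
Start with accepting vs non-accepting: {q8} | {q3,q5,q9}.
On input L, block {q3,q5,q9} splits into {q3,q5} and {q9}.
Split {q3,q5} by δ(·,R) → {q3} and {q5}.
Stable partition: {q8} | {q3} | {q9} | {q5} — 4 equivalence classes.
The equivalence class containing q5 is {q5}, of size 1.

1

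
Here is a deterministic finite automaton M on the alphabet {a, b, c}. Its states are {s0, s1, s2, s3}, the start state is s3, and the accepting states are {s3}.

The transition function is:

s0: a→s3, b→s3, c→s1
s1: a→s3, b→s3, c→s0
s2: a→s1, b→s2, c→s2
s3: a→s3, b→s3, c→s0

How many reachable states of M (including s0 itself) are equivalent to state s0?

2

Reachable states from the start: {s0,s1,s3}. Unreachable: {s2} — drop them.
P0 = {s3} | {s0,s1}.
Stable partition: {s3} | {s0,s1} — 2 equivalence classes.
The equivalence class containing s0 is {s0,s1}, of size 2.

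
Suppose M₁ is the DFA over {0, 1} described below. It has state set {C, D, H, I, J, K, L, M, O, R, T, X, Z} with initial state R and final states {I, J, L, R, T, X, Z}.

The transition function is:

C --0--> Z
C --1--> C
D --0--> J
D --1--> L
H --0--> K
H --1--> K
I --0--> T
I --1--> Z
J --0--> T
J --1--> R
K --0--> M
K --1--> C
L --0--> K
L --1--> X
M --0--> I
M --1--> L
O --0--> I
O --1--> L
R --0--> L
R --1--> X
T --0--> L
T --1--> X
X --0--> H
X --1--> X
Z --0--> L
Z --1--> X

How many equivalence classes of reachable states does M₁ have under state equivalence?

States {D,J,O} cannot be reached from the start state, so discard them.
P0 = {I,L,R,T,X,Z} | {C,H,K,M}.
On input 0, block {I,L,R,T,X,Z} splits into {I,R,T,Z} and {L,X}.
Split {I,R,T,Z} by δ(·,0) → {R,T,Z} and {I}.
On input 0, block {C,H,K,M} splits into {H,K} and {M} and {C}.
Split {H,K} by δ(·,0) → {K} and {H}.
Split {L,X} by δ(·,0) → {L} and {X}.
Stable partition: {R,T,Z} | {K} | {L} | {I} | {M} | {C} | {H} | {X} — 8 equivalence classes.

8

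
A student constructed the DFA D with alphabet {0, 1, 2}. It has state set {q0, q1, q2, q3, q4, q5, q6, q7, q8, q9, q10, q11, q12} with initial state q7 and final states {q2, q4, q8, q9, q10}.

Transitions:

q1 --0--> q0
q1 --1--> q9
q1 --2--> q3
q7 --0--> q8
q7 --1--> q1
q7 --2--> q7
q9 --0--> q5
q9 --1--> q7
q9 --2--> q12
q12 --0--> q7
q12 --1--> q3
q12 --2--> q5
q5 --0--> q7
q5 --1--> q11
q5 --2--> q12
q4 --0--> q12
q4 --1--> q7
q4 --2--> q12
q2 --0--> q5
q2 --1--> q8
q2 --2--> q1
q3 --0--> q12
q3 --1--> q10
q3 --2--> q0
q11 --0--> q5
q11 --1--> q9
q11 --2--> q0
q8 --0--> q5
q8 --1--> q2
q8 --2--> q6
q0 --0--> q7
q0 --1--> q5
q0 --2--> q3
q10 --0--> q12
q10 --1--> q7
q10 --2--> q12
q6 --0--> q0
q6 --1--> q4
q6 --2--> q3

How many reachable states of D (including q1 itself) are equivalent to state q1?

All states are reachable from the start state.
Start with accepting vs non-accepting: {q2,q4,q8,q9,q10} | {q0,q1,q3,q5,q6,q7,q11,q12}.
On input 1, block {q2,q4,q8,q9,q10} splits into {q4,q9,q10} and {q2,q8}.
Split {q0,q1,q3,q5,q6,q7,q11,q12} by δ(·,0) → {q0,q1,q3,q5,q6,q11,q12} and {q7}.
On input 0, block {q0,q1,q3,q5,q6,q11,q12} splits into {q1,q3,q6,q11} and {q0,q5,q12}.
Split {q1,q3,q6,q11} by δ(·,2) → {q1,q6} and {q3,q11}.
On input 1, block {q0,q5,q12} splits into {q5,q12} and {q0}.
Stable partition: {q4,q9,q10} | {q1,q6} | {q2,q8} | {q7} | {q5,q12} | {q3,q11} | {q0} — 7 equivalence classes.
The equivalence class containing q1 is {q1,q6}, of size 2.

2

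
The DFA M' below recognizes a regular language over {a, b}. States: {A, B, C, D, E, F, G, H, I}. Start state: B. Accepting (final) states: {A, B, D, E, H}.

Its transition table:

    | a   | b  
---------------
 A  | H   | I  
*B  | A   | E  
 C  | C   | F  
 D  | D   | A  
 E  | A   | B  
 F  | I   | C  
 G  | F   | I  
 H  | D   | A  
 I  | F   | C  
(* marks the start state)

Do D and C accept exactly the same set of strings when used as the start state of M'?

No

First remove the unreachable states {G}; 8 states remain.
P0 = {A,B,D,E,H} | {C,F,I}.
On input b, block {A,B,D,E,H} splits into {B,D,E,H} and {A}.
Split {B,D,E,H} by δ(·,a) → {B,E} and {D,H}.
No further refinement is possible. Final partition (4 blocks): {B,E} | {C,F,I} | {A} | {D,H}.
D and C end up in different blocks, so they are distinguishable. For instance, the string 'ε' is accepted from only D.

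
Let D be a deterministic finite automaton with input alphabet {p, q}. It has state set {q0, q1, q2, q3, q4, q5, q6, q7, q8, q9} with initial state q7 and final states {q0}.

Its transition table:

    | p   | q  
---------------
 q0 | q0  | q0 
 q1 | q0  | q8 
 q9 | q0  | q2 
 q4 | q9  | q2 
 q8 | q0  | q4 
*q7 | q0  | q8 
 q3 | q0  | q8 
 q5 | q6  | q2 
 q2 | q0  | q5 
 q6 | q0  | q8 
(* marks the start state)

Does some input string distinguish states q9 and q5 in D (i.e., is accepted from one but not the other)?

Yes

First remove the unreachable states {q1,q3}; 8 states remain.
Initial partition by acceptance: {q0} | {q2,q4,q5,q6,q7,q8,q9}.
Split {q2,q4,q5,q6,q7,q8,q9} by δ(·,p) → {q2,q6,q7,q8,q9} and {q4,q5}.
Refine {q2,q6,q7,q8,q9} on symbol q: members go to different blocks, giving {q6,q7,q9} and {q2,q8}.
No further refinement is possible. Final partition (4 blocks): {q0} | {q6,q7,q9} | {q4,q5} | {q2,q8}.
q9 and q5 end up in different blocks, so they are distinguishable. For instance, the string 'p' is accepted from only q9.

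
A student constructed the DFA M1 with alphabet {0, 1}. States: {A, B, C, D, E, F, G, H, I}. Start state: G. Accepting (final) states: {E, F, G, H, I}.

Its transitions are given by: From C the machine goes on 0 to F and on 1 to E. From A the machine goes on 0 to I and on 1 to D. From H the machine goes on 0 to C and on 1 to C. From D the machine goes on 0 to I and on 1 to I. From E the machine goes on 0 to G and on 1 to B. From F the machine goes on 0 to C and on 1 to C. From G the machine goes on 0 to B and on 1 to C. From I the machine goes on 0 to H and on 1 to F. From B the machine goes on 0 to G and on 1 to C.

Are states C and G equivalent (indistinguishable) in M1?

First remove the unreachable states {A,D,H,I}; 5 states remain.
Initial partition by acceptance: {E,F,G} | {B,C}.
Split {E,F,G} by δ(·,0) → {F,G} and {E}.
Split {B,C} by δ(·,1) → {B} and {C}.
On input 0, block {F,G} splits into {F} and {G}.
Stable partition: {F} | {B} | {E} | {C} | {G} — 5 equivalence classes.
C and G end up in different blocks, so they are distinguishable. For instance, the string 'ε' is accepted from only G.

No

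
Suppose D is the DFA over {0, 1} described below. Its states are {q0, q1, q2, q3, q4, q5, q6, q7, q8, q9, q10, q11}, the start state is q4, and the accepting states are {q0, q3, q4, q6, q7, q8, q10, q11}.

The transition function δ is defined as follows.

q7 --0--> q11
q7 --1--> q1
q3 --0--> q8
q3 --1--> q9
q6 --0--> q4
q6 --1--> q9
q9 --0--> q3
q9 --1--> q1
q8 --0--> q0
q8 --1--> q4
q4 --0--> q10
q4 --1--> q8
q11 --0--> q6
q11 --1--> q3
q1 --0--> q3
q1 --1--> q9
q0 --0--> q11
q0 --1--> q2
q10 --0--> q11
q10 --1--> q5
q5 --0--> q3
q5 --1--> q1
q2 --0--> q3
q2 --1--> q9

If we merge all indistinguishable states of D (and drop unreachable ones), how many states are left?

First remove the unreachable states {q7}; 11 states remain.
Start with accepting vs non-accepting: {q0,q3,q4,q6,q8,q10,q11} | {q1,q2,q5,q9}.
Split {q0,q3,q4,q6,q8,q10,q11} by δ(·,1) → {q0,q3,q6,q10} and {q4,q8,q11}.
Split {q4,q8,q11} by δ(·,1) → {q4,q8} and {q11}.
On input 0, block {q0,q3,q6,q10} splits into {q0,q10} and {q3,q6}.
Stable partition: {q0,q10} | {q1,q2,q5,q9} | {q4,q8} | {q11} | {q3,q6} — 5 equivalence classes.

5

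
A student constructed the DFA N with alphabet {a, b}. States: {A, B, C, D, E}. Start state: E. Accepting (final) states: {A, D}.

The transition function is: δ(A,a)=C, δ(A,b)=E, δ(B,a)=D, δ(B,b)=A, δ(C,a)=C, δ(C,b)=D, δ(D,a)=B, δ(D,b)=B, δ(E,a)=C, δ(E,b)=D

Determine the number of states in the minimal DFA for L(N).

4

Every state is reachable, so we keep all 5.
Start with accepting vs non-accepting: {A,D} | {B,C,E}.
Refine {B,C,E} on symbol a: members go to different blocks, giving {C,E} and {B}.
Split {A,D} by δ(·,a) → {A} and {D}.
The partition is now stable with 4 blocks: {A} | {C,E} | {B} | {D}.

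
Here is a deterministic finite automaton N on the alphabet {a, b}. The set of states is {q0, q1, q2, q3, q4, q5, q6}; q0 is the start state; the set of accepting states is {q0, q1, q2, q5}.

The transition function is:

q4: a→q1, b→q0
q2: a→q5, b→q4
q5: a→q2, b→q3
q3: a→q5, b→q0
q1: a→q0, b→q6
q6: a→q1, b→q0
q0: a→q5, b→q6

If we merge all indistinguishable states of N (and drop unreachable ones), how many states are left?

2

Initial partition by acceptance: {q0,q1,q2,q5} | {q3,q4,q6}.
The partition is now stable with 2 blocks: {q0,q1,q2,q5} | {q3,q4,q6}.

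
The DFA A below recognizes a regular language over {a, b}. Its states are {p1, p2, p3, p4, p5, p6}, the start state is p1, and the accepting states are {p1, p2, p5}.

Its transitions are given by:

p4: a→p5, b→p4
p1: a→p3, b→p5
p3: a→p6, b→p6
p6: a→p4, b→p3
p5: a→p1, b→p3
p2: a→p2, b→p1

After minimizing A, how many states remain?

5

First remove the unreachable states {p2}; 5 states remain.
P0 = {p1,p5} | {p3,p4,p6}.
Refine {p1,p5} on symbol a: members go to different blocks, giving {p1} and {p5}.
Refine {p3,p4,p6} on symbol a: members go to different blocks, giving {p3,p6} and {p4}.
Refine {p3,p6} on symbol a: members go to different blocks, giving {p3} and {p6}.
The partition is now stable with 5 blocks: {p1} | {p3} | {p5} | {p4} | {p6}.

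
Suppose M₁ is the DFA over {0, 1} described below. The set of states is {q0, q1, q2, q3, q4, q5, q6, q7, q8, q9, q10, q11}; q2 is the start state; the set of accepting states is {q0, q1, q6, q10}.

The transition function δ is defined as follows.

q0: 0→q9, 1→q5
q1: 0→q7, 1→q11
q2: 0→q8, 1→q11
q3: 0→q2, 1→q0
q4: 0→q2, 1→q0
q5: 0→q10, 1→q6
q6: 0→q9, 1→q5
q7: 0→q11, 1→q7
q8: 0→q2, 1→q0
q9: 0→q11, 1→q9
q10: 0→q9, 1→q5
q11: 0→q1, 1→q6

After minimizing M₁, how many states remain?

5

First remove the unreachable states {q3,q4}; 10 states remain.
Initial partition by acceptance: {q0,q1,q6,q10} | {q2,q5,q7,q8,q9,q11}.
Split {q2,q5,q7,q8,q9,q11} by δ(·,0) → {q2,q7,q8,q9} and {q5,q11}.
Split {q2,q7,q8,q9} by δ(·,0) → {q2,q8} and {q7,q9}.
Split {q2,q8} by δ(·,1) → {q2} and {q8}.
The partition is now stable with 5 blocks: {q0,q1,q6,q10} | {q2} | {q5,q11} | {q7,q9} | {q8}.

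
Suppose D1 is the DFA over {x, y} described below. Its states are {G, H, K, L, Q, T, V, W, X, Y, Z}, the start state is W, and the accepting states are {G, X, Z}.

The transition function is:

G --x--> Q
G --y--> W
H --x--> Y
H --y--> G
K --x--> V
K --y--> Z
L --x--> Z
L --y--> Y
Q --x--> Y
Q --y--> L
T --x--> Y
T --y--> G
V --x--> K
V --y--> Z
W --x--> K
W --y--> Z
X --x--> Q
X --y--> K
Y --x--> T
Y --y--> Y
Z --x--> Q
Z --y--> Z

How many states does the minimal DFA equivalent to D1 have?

Reachable states from the start: {G,K,L,Q,T,V,W,Y,Z}. Unreachable: {H,X} — drop them.
Initial partition by acceptance: {G,Z} | {K,L,Q,T,V,W,Y}.
Split {G,Z} by δ(·,y) → {G} and {Z}.
On input x, block {K,L,Q,T,V,W,Y} splits into {K,Q,T,V,W,Y} and {L}.
Refine {K,Q,T,V,W,Y} on symbol y: members go to different blocks, giving {K,V,W} and {Y} and {Q} and {T}.
No further refinement is possible. Final partition (7 blocks): {G} | {K,V,W} | {Z} | {L} | {Y} | {Q} | {T}.

7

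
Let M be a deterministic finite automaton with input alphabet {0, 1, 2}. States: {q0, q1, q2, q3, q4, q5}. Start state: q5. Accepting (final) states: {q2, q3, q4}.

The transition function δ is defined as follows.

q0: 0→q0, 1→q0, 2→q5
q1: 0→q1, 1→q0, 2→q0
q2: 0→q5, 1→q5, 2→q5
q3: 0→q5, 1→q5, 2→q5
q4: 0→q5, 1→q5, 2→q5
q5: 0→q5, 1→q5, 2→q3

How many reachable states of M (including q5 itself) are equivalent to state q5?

Reachable states from the start: {q3,q5}. Unreachable: {q0,q1,q2,q4} — drop them.
Initial partition by acceptance: {q3} | {q5}.
No further refinement is possible. Final partition (2 blocks): {q3} | {q5}.
State q5 belongs to the block {q5}, which has 1 states.

1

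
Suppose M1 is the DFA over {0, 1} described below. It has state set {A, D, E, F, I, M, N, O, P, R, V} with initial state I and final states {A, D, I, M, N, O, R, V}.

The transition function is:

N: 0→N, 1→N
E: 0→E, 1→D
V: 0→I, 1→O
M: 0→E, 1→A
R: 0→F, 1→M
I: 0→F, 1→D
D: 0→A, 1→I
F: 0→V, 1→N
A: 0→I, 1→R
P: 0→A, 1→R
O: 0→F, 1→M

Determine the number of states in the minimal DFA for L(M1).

8

Reachable states from the start: {A,D,E,F,I,M,N,O,R,V}. Unreachable: {P} — drop them.
P0 = {A,D,I,M,N,O,R,V} | {E,F}.
Split {A,D,I,M,N,O,R,V} by δ(·,0) → {I,M,O,R} and {A,D,N,V}.
Refine {I,M,O,R} on symbol 1: members go to different blocks, giving {O,R} and {I,M}.
On input 0, block {E,F} splits into {E} and {F}.
Split {A,D,N,V} by δ(·,0) → {D,N} and {A,V}.
Split {D,N} by δ(·,0) → {N} and {D}.
Split {I,M} by δ(·,0) → {M} and {I}.
No further refinement is possible. Final partition (8 blocks): {O,R} | {E} | {N} | {M} | {F} | {A,V} | {D} | {I}.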